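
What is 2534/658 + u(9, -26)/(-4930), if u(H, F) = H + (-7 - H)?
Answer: 892659/231710 ≈ 3.8525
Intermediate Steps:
u(H, F) = -7
2534/658 + u(9, -26)/(-4930) = 2534/658 - 7/(-4930) = 2534*(1/658) - 7*(-1/4930) = 181/47 + 7/4930 = 892659/231710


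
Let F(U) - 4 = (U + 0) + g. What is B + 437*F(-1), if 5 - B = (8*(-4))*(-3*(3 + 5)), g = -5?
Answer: -1637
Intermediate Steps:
F(U) = -1 + U (F(U) = 4 + ((U + 0) - 5) = 4 + (U - 5) = 4 + (-5 + U) = -1 + U)
B = -763 (B = 5 - 8*(-4)*(-3*(3 + 5)) = 5 - (-32)*(-3*8) = 5 - (-32)*(-24) = 5 - 1*768 = 5 - 768 = -763)
B + 437*F(-1) = -763 + 437*(-1 - 1) = -763 + 437*(-2) = -763 - 874 = -1637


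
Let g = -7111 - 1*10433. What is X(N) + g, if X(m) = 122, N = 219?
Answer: -17422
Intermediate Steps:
g = -17544 (g = -7111 - 10433 = -17544)
X(N) + g = 122 - 17544 = -17422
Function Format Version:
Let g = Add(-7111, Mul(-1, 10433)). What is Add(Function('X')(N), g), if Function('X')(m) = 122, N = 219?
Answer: -17422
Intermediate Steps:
g = -17544 (g = Add(-7111, -10433) = -17544)
Add(Function('X')(N), g) = Add(122, -17544) = -17422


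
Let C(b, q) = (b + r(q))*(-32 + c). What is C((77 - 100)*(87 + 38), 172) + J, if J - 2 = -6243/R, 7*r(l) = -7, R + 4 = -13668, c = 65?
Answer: -1297548589/13672 ≈ -94906.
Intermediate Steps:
R = -13672 (R = -4 - 13668 = -13672)
r(l) = -1 (r(l) = (⅐)*(-7) = -1)
C(b, q) = -33 + 33*b (C(b, q) = (b - 1)*(-32 + 65) = (-1 + b)*33 = -33 + 33*b)
J = 33587/13672 (J = 2 - 6243/(-13672) = 2 - 6243*(-1/13672) = 2 + 6243/13672 = 33587/13672 ≈ 2.4566)
C((77 - 100)*(87 + 38), 172) + J = (-33 + 33*((77 - 100)*(87 + 38))) + 33587/13672 = (-33 + 33*(-23*125)) + 33587/13672 = (-33 + 33*(-2875)) + 33587/13672 = (-33 - 94875) + 33587/13672 = -94908 + 33587/13672 = -1297548589/13672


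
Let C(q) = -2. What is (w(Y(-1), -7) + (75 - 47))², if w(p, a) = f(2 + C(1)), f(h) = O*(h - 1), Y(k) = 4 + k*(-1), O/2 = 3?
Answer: 484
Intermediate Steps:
O = 6 (O = 2*3 = 6)
Y(k) = 4 - k
f(h) = -6 + 6*h (f(h) = 6*(h - 1) = 6*(-1 + h) = -6 + 6*h)
w(p, a) = -6 (w(p, a) = -6 + 6*(2 - 2) = -6 + 6*0 = -6 + 0 = -6)
(w(Y(-1), -7) + (75 - 47))² = (-6 + (75 - 47))² = (-6 + 28)² = 22² = 484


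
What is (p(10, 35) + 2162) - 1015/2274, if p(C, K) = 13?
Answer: 4944935/2274 ≈ 2174.6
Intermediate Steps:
(p(10, 35) + 2162) - 1015/2274 = (13 + 2162) - 1015/2274 = 2175 - 1015*1/2274 = 2175 - 1015/2274 = 4944935/2274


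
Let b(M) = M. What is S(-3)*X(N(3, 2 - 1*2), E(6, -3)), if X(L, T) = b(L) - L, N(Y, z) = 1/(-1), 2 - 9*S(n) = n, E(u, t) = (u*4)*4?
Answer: 0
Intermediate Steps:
E(u, t) = 16*u (E(u, t) = (4*u)*4 = 16*u)
S(n) = 2/9 - n/9
N(Y, z) = -1
X(L, T) = 0 (X(L, T) = L - L = 0)
S(-3)*X(N(3, 2 - 1*2), E(6, -3)) = (2/9 - ⅑*(-3))*0 = (2/9 + ⅓)*0 = (5/9)*0 = 0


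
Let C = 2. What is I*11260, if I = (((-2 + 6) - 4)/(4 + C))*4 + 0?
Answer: 0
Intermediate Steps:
I = 0 (I = (((-2 + 6) - 4)/(4 + 2))*4 + 0 = ((4 - 4)/6)*4 + 0 = (0*(1/6))*4 + 0 = 0*4 + 0 = 0 + 0 = 0)
I*11260 = 0*11260 = 0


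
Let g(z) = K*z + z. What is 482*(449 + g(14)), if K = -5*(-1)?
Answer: 256906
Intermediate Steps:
K = 5
g(z) = 6*z (g(z) = 5*z + z = 6*z)
482*(449 + g(14)) = 482*(449 + 6*14) = 482*(449 + 84) = 482*533 = 256906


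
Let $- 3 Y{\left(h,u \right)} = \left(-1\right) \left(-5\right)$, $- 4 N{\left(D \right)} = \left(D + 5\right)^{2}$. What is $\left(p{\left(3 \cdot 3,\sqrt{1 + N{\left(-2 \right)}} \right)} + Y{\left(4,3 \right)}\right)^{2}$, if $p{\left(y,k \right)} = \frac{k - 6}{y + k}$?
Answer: $\frac{8 \left(- 1982 i + 63 \sqrt{5}\right)}{9 \left(- 319 i + 36 \sqrt{5}\right)} \approx 5.2853 - 0.94119 i$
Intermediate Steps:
$N{\left(D \right)} = - \frac{\left(5 + D\right)^{2}}{4}$ ($N{\left(D \right)} = - \frac{\left(D + 5\right)^{2}}{4} = - \frac{\left(5 + D\right)^{2}}{4}$)
$p{\left(y,k \right)} = \frac{-6 + k}{k + y}$
$Y{\left(h,u \right)} = - \frac{5}{3}$ ($Y{\left(h,u \right)} = - \frac{\left(-1\right) \left(-5\right)}{3} = \left(- \frac{1}{3}\right) 5 = - \frac{5}{3}$)
$\left(p{\left(3 \cdot 3,\sqrt{1 + N{\left(-2 \right)}} \right)} + Y{\left(4,3 \right)}\right)^{2} = \left(\frac{-6 + \sqrt{1 - \frac{\left(5 - 2\right)^{2}}{4}}}{\sqrt{1 - \frac{\left(5 - 2\right)^{2}}{4}} + 3 \cdot 3} - \frac{5}{3}\right)^{2} = \left(\frac{-6 + \sqrt{1 - \frac{3^{2}}{4}}}{\sqrt{1 - \frac{3^{2}}{4}} + 9} - \frac{5}{3}\right)^{2} = \left(\frac{-6 + \sqrt{1 - \frac{9}{4}}}{\sqrt{1 - \frac{9}{4}} + 9} - \frac{5}{3}\right)^{2} = \left(\frac{-6 + \sqrt{- \frac{5}{4}}}{\sqrt{- \frac{5}{4}} + 9} - \frac{5}{3}\right)^{2} = \left(\frac{-6 + \frac{i \sqrt{5}}{2}}{\frac{i \sqrt{5}}{2} + 9} - \frac{5}{3}\right)^{2} = \left(\frac{-6 + \frac{i \sqrt{5}}{2}}{9 + \frac{i \sqrt{5}}{2}} - \frac{5}{3}\right)^{2} = \left(- \frac{5}{3} + \frac{-6 + \frac{i \sqrt{5}}{2}}{9 + \frac{i \sqrt{5}}{2}}\right)^{2}$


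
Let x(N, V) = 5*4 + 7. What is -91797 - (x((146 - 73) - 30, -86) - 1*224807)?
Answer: 132983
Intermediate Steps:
x(N, V) = 27 (x(N, V) = 20 + 7 = 27)
-91797 - (x((146 - 73) - 30, -86) - 1*224807) = -91797 - (27 - 1*224807) = -91797 - (27 - 224807) = -91797 - 1*(-224780) = -91797 + 224780 = 132983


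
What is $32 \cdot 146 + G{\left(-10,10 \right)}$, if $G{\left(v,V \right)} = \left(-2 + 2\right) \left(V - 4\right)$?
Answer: $4672$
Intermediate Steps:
$G{\left(v,V \right)} = 0$ ($G{\left(v,V \right)} = 0 \left(-4 + V\right) = 0$)
$32 \cdot 146 + G{\left(-10,10 \right)} = 32 \cdot 146 + 0 = 4672 + 0 = 4672$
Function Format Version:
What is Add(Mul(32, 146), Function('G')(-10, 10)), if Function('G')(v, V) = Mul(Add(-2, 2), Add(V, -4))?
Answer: 4672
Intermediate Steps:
Function('G')(v, V) = 0 (Function('G')(v, V) = Mul(0, Add(-4, V)) = 0)
Add(Mul(32, 146), Function('G')(-10, 10)) = Add(Mul(32, 146), 0) = Add(4672, 0) = 4672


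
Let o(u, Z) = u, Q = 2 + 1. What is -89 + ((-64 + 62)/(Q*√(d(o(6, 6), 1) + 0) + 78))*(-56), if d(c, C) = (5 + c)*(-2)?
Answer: (-267*√22 + 6830*I)/(3*(√22 - 26*I)) ≈ -87.609 - 0.25087*I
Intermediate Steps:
Q = 3
d(c, C) = -10 - 2*c
-89 + ((-64 + 62)/(Q*√(d(o(6, 6), 1) + 0) + 78))*(-56) = -89 + ((-64 + 62)/(3*√((-10 - 2*6) + 0) + 78))*(-56) = -89 - 2/(3*√((-10 - 12) + 0) + 78)*(-56) = -89 - 2/(3*√(-22 + 0) + 78)*(-56) = -89 - 2/(3*√(-22) + 78)*(-56) = -89 - 2/(3*(I*√22) + 78)*(-56) = -89 - 2/(3*I*√22 + 78)*(-56) = -89 - 2/(78 + 3*I*√22)*(-56) = -89 + 112/(78 + 3*I*√22)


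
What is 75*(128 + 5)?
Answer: 9975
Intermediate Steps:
75*(128 + 5) = 75*133 = 9975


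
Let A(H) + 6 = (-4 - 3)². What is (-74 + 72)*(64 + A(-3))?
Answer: -214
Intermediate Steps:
A(H) = 43 (A(H) = -6 + (-4 - 3)² = -6 + (-7)² = -6 + 49 = 43)
(-74 + 72)*(64 + A(-3)) = (-74 + 72)*(64 + 43) = -2*107 = -214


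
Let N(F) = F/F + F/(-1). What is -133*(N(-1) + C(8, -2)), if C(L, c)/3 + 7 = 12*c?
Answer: 12103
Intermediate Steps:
N(F) = 1 - F (N(F) = 1 + F*(-1) = 1 - F)
C(L, c) = -21 + 36*c (C(L, c) = -21 + 3*(12*c) = -21 + 36*c)
-133*(N(-1) + C(8, -2)) = -133*((1 - 1*(-1)) + (-21 + 36*(-2))) = -133*((1 + 1) + (-21 - 72)) = -133*(2 - 93) = -133*(-91) = 12103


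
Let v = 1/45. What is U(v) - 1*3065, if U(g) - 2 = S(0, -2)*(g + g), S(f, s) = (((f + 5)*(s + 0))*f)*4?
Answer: -3063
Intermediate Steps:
v = 1/45 ≈ 0.022222
S(f, s) = 4*f*s*(5 + f) (S(f, s) = (((5 + f)*s)*f)*4 = ((s*(5 + f))*f)*4 = (f*s*(5 + f))*4 = 4*f*s*(5 + f))
U(g) = 2 (U(g) = 2 + (4*0*(-2)*(5 + 0))*(g + g) = 2 + (4*0*(-2)*5)*(2*g) = 2 + 0*(2*g) = 2 + 0 = 2)
U(v) - 1*3065 = 2 - 1*3065 = 2 - 3065 = -3063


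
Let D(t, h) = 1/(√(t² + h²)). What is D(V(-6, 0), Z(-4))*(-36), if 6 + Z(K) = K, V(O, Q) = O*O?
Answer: -18*√349/349 ≈ -0.96352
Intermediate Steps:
V(O, Q) = O²
Z(K) = -6 + K
D(t, h) = (h² + t²)^(-½) (D(t, h) = 1/(√(h² + t²)) = (h² + t²)^(-½))
D(V(-6, 0), Z(-4))*(-36) = -36/√((-6 - 4)² + ((-6)²)²) = -36/√((-10)² + 36²) = -36/√(100 + 1296) = -36/√1396 = (√349/698)*(-36) = -18*√349/349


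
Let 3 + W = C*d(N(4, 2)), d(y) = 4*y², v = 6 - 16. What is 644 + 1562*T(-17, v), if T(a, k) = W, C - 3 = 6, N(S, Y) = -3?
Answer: 502046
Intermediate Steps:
v = -10
C = 9 (C = 3 + 6 = 9)
W = 321 (W = -3 + 9*(4*(-3)²) = -3 + 9*(4*9) = -3 + 9*36 = -3 + 324 = 321)
T(a, k) = 321
644 + 1562*T(-17, v) = 644 + 1562*321 = 644 + 501402 = 502046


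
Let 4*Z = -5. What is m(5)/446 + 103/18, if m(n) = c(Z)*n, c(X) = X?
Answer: 91651/16056 ≈ 5.7082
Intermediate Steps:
Z = -5/4 (Z = (¼)*(-5) = -5/4 ≈ -1.2500)
m(n) = -5*n/4
m(5)/446 + 103/18 = -5/4*5/446 + 103/18 = -25/4*1/446 + 103*(1/18) = -25/1784 + 103/18 = 91651/16056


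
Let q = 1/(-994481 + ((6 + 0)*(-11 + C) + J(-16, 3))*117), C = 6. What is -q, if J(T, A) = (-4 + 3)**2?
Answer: 1/997874 ≈ 1.0021e-6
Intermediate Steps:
J(T, A) = 1 (J(T, A) = (-1)**2 = 1)
q = -1/997874 (q = 1/(-994481 + ((6 + 0)*(-11 + 6) + 1)*117) = 1/(-994481 + (6*(-5) + 1)*117) = 1/(-994481 + (-30 + 1)*117) = 1/(-994481 - 29*117) = 1/(-994481 - 3393) = 1/(-997874) = -1/997874 ≈ -1.0021e-6)
-q = -1*(-1/997874) = 1/997874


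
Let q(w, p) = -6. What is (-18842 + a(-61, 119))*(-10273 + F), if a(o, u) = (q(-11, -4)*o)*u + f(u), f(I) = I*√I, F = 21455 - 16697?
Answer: -136286680 - 656285*√119 ≈ -1.4345e+8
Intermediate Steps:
F = 4758
f(I) = I^(3/2)
a(o, u) = u^(3/2) - 6*o*u (a(o, u) = (-6*o)*u + u^(3/2) = -6*o*u + u^(3/2) = u^(3/2) - 6*o*u)
(-18842 + a(-61, 119))*(-10273 + F) = (-18842 + (119^(3/2) - 6*(-61)*119))*(-10273 + 4758) = (-18842 + (119*√119 + 43554))*(-5515) = (-18842 + (43554 + 119*√119))*(-5515) = (24712 + 119*√119)*(-5515) = -136286680 - 656285*√119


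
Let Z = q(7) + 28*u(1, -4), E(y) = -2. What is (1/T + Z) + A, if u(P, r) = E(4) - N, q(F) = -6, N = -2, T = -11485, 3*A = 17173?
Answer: 197025172/34455 ≈ 5718.3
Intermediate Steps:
A = 17173/3 (A = (⅓)*17173 = 17173/3 ≈ 5724.3)
u(P, r) = 0 (u(P, r) = -2 - 1*(-2) = -2 + 2 = 0)
Z = -6 (Z = -6 + 28*0 = -6 + 0 = -6)
(1/T + Z) + A = (1/(-11485) - 6) + 17173/3 = (-1/11485 - 6) + 17173/3 = -68911/11485 + 17173/3 = 197025172/34455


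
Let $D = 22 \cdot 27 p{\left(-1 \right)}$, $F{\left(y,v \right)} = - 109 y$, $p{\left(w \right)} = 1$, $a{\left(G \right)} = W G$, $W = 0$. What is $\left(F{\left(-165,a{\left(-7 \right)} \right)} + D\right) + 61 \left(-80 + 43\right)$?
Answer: $16322$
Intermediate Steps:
$a{\left(G \right)} = 0$ ($a{\left(G \right)} = 0 G = 0$)
$D = 594$ ($D = 22 \cdot 27 \cdot 1 = 594 \cdot 1 = 594$)
$\left(F{\left(-165,a{\left(-7 \right)} \right)} + D\right) + 61 \left(-80 + 43\right) = \left(\left(-109\right) \left(-165\right) + 594\right) + 61 \left(-80 + 43\right) = \left(17985 + 594\right) + 61 \left(-37\right) = 18579 - 2257 = 16322$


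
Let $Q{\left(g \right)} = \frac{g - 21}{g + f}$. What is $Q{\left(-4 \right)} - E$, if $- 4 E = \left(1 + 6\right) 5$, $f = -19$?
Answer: $\frac{905}{92} \approx 9.837$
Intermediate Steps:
$E = - \frac{35}{4}$ ($E = - \frac{\left(1 + 6\right) 5}{4} = - \frac{7 \cdot 5}{4} = \left(- \frac{1}{4}\right) 35 = - \frac{35}{4} \approx -8.75$)
$Q{\left(g \right)} = \frac{-21 + g}{-19 + g}$ ($Q{\left(g \right)} = \frac{g - 21}{g - 19} = \frac{g - 21}{-19 + g} = \frac{-21 + g}{-19 + g}$)
$Q{\left(-4 \right)} - E = \frac{-21 - 4}{-19 - 4} - - \frac{35}{4} = \frac{1}{-23} \left(-25\right) + \frac{35}{4} = \left(- \frac{1}{23}\right) \left(-25\right) + \frac{35}{4} = \frac{25}{23} + \frac{35}{4} = \frac{905}{92}$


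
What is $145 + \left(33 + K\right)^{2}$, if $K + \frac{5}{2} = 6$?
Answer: $\frac{5909}{4} \approx 1477.3$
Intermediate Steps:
$K = \frac{7}{2}$ ($K = - \frac{5}{2} + 6 = \frac{7}{2} \approx 3.5$)
$145 + \left(33 + K\right)^{2} = 145 + \left(33 + \frac{7}{2}\right)^{2} = 145 + \left(\frac{73}{2}\right)^{2} = 145 + \frac{5329}{4} = \frac{5909}{4}$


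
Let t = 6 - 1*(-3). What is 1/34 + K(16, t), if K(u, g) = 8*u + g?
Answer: 4659/34 ≈ 137.03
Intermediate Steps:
t = 9 (t = 6 + 3 = 9)
K(u, g) = g + 8*u
1/34 + K(16, t) = 1/34 + (9 + 8*16) = 1/34 + (9 + 128) = 1/34 + 137 = 4659/34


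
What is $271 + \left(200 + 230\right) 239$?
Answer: $103041$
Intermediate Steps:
$271 + \left(200 + 230\right) 239 = 271 + 430 \cdot 239 = 271 + 102770 = 103041$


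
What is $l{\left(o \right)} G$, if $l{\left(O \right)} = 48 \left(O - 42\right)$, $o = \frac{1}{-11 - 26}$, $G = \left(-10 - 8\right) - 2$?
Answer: $\frac{1492800}{37} \approx 40346.0$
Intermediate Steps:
$G = -20$ ($G = -18 - 2 = -20$)
$o = - \frac{1}{37}$ ($o = \frac{1}{-11 - 26} = \frac{1}{-37} = - \frac{1}{37} \approx -0.027027$)
$l{\left(O \right)} = -2016 + 48 O$ ($l{\left(O \right)} = 48 \left(-42 + O\right) = -2016 + 48 O$)
$l{\left(o \right)} G = \left(-2016 + 48 \left(- \frac{1}{37}\right)\right) \left(-20\right) = \left(-2016 - \frac{48}{37}\right) \left(-20\right) = \left(- \frac{74640}{37}\right) \left(-20\right) = \frac{1492800}{37}$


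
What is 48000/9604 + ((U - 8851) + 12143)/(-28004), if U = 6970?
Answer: 155704469/33618802 ≈ 4.6315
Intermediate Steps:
48000/9604 + ((U - 8851) + 12143)/(-28004) = 48000/9604 + ((6970 - 8851) + 12143)/(-28004) = 48000*(1/9604) + (-1881 + 12143)*(-1/28004) = 12000/2401 + 10262*(-1/28004) = 12000/2401 - 5131/14002 = 155704469/33618802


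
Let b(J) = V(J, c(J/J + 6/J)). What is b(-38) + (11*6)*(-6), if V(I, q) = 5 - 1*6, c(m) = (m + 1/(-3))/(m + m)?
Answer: -397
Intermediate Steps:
c(m) = (-⅓ + m)/(2*m) (c(m) = (m - ⅓)/((2*m)) = (-⅓ + m)*(1/(2*m)) = (-⅓ + m)/(2*m))
V(I, q) = -1 (V(I, q) = 5 - 6 = -1)
b(J) = -1
b(-38) + (11*6)*(-6) = -1 + (11*6)*(-6) = -1 + 66*(-6) = -1 - 396 = -397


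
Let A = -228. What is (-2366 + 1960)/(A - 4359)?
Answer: 406/4587 ≈ 0.088511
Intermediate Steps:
(-2366 + 1960)/(A - 4359) = (-2366 + 1960)/(-228 - 4359) = -406/(-4587) = -406*(-1/4587) = 406/4587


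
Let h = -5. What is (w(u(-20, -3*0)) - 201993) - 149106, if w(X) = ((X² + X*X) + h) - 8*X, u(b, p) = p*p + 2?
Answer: -351112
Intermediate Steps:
u(b, p) = 2 + p² (u(b, p) = p² + 2 = 2 + p²)
w(X) = -5 - 8*X + 2*X² (w(X) = ((X² + X*X) - 5) - 8*X = ((X² + X²) - 5) - 8*X = (2*X² - 5) - 8*X = (-5 + 2*X²) - 8*X = -5 - 8*X + 2*X²)
(w(u(-20, -3*0)) - 201993) - 149106 = ((-5 - 8*(2 + (-3*0)²) + 2*(2 + (-3*0)²)²) - 201993) - 149106 = ((-5 - 8*(2 + 0²) + 2*(2 + 0²)²) - 201993) - 149106 = ((-5 - 8*(2 + 0) + 2*(2 + 0)²) - 201993) - 149106 = ((-5 - 8*2 + 2*2²) - 201993) - 149106 = ((-5 - 16 + 2*4) - 201993) - 149106 = ((-5 - 16 + 8) - 201993) - 149106 = (-13 - 201993) - 149106 = -202006 - 149106 = -351112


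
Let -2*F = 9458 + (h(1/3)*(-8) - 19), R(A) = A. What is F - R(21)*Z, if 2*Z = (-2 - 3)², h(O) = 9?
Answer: -4946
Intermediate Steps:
Z = 25/2 (Z = (-2 - 3)²/2 = (½)*(-5)² = (½)*25 = 25/2 ≈ 12.500)
F = -9367/2 (F = -(9458 + (9*(-8) - 19))/2 = -(9458 + (-72 - 19))/2 = -(9458 - 91)/2 = -½*9367 = -9367/2 ≈ -4683.5)
F - R(21)*Z = -9367/2 - 21*25/2 = -9367/2 - 1*525/2 = -9367/2 - 525/2 = -4946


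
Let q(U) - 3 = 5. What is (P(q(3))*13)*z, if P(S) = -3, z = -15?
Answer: 585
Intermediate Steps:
q(U) = 8 (q(U) = 3 + 5 = 8)
(P(q(3))*13)*z = -3*13*(-15) = -39*(-15) = 585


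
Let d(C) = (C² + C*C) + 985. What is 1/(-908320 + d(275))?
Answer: -1/756085 ≈ -1.3226e-6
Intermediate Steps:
d(C) = 985 + 2*C² (d(C) = (C² + C²) + 985 = 2*C² + 985 = 985 + 2*C²)
1/(-908320 + d(275)) = 1/(-908320 + (985 + 2*275²)) = 1/(-908320 + (985 + 2*75625)) = 1/(-908320 + (985 + 151250)) = 1/(-908320 + 152235) = 1/(-756085) = -1/756085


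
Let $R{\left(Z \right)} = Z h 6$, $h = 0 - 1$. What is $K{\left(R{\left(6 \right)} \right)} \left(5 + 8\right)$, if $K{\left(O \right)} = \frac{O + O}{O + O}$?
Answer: $13$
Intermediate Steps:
$h = -1$ ($h = 0 - 1 = -1$)
$R{\left(Z \right)} = - 6 Z$ ($R{\left(Z \right)} = Z \left(-1\right) 6 = - Z 6 = - 6 Z$)
$K{\left(O \right)} = 1$ ($K{\left(O \right)} = \frac{2 O}{2 O} = 2 O \frac{1}{2 O} = 1$)
$K{\left(R{\left(6 \right)} \right)} \left(5 + 8\right) = 1 \left(5 + 8\right) = 1 \cdot 13 = 13$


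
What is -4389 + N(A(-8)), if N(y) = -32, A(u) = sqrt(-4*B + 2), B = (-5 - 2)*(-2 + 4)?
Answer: -4421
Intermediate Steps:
B = -14 (B = -7*2 = -14)
A(u) = sqrt(58) (A(u) = sqrt(-4*(-14) + 2) = sqrt(56 + 2) = sqrt(58))
-4389 + N(A(-8)) = -4389 - 32 = -4421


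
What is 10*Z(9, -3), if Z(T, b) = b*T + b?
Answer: -300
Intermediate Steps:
Z(T, b) = b + T*b (Z(T, b) = T*b + b = b + T*b)
10*Z(9, -3) = 10*(-3*(1 + 9)) = 10*(-3*10) = 10*(-30) = -300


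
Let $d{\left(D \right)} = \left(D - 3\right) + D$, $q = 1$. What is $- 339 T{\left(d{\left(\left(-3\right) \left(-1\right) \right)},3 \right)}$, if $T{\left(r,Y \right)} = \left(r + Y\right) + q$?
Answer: $-2373$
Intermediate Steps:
$d{\left(D \right)} = -3 + 2 D$ ($d{\left(D \right)} = \left(-3 + D\right) + D = -3 + 2 D$)
$T{\left(r,Y \right)} = 1 + Y + r$ ($T{\left(r,Y \right)} = \left(r + Y\right) + 1 = \left(Y + r\right) + 1 = 1 + Y + r$)
$- 339 T{\left(d{\left(\left(-3\right) \left(-1\right) \right)},3 \right)} = - 339 \left(1 + 3 - \left(3 - 2 \left(\left(-3\right) \left(-1\right)\right)\right)\right) = - 339 \left(1 + 3 + \left(-3 + 2 \cdot 3\right)\right) = - 339 \left(1 + 3 + \left(-3 + 6\right)\right) = - 339 \left(1 + 3 + 3\right) = \left(-339\right) 7 = -2373$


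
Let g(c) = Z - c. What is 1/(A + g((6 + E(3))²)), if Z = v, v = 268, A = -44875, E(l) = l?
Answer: -1/44688 ≈ -2.2377e-5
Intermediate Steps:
Z = 268
g(c) = 268 - c
1/(A + g((6 + E(3))²)) = 1/(-44875 + (268 - (6 + 3)²)) = 1/(-44875 + (268 - 1*9²)) = 1/(-44875 + (268 - 1*81)) = 1/(-44875 + (268 - 81)) = 1/(-44875 + 187) = 1/(-44688) = -1/44688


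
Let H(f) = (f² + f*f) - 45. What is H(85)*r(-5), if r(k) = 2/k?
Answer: -5762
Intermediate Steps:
H(f) = -45 + 2*f² (H(f) = (f² + f²) - 45 = 2*f² - 45 = -45 + 2*f²)
H(85)*r(-5) = (-45 + 2*85²)*(2/(-5)) = (-45 + 2*7225)*(2*(-⅕)) = (-45 + 14450)*(-⅖) = 14405*(-⅖) = -5762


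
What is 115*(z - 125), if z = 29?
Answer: -11040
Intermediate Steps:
115*(z - 125) = 115*(29 - 125) = 115*(-96) = -11040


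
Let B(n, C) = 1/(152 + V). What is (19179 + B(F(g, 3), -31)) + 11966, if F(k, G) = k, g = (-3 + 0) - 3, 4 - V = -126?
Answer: 8782891/282 ≈ 31145.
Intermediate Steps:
V = 130 (V = 4 - 1*(-126) = 4 + 126 = 130)
g = -6 (g = -3 - 3 = -6)
B(n, C) = 1/282 (B(n, C) = 1/(152 + 130) = 1/282)
(19179 + B(F(g, 3), -31)) + 11966 = (19179 + 1/282) + 11966 = 5408479/282 + 11966 = 8782891/282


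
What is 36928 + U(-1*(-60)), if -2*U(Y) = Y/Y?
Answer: 73855/2 ≈ 36928.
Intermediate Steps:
U(Y) = -1/2 (U(Y) = -Y/(2*Y) = -1/2*1 = -1/2)
36928 + U(-1*(-60)) = 36928 - 1/2 = 73855/2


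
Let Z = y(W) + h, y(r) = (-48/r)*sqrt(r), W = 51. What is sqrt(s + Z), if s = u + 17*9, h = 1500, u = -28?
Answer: sqrt(469625 - 272*sqrt(51))/17 ≈ 40.228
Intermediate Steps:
y(r) = -48/sqrt(r)
s = 125 (s = -28 + 17*9 = -28 + 153 = 125)
Z = 1500 - 16*sqrt(51)/17 (Z = -16*sqrt(51)/17 + 1500 = 1500 - 16*sqrt(51)/17 ≈ 1493.3)
sqrt(s + Z) = sqrt(125 + (1500 - 16*sqrt(51)/17)) = sqrt(1625 - 16*sqrt(51)/17)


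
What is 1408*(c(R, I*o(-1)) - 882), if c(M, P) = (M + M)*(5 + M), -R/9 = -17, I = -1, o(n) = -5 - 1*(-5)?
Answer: 66832128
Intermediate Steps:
o(n) = 0 (o(n) = -5 + 5 = 0)
R = 153 (R = -9*(-17) = 153)
c(M, P) = 2*M*(5 + M) (c(M, P) = (2*M)*(5 + M) = 2*M*(5 + M))
1408*(c(R, I*o(-1)) - 882) = 1408*(2*153*(5 + 153) - 882) = 1408*(2*153*158 - 882) = 1408*(48348 - 882) = 1408*47466 = 66832128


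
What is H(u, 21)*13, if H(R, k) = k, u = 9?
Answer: 273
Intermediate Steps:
H(u, 21)*13 = 21*13 = 273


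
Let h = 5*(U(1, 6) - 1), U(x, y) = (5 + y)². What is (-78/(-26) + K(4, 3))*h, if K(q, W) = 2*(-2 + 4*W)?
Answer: 13800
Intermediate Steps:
K(q, W) = -4 + 8*W
h = 600 (h = 5*((5 + 6)² - 1) = 5*(11² - 1) = 5*(121 - 1) = 5*120 = 600)
(-78/(-26) + K(4, 3))*h = (-78/(-26) + (-4 + 8*3))*600 = (-78*(-1/26) + (-4 + 24))*600 = (3 + 20)*600 = 23*600 = 13800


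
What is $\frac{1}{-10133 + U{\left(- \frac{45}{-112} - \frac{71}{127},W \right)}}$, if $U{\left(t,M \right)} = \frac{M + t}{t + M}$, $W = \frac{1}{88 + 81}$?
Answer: $- \frac{1}{10132} \approx -9.8697 \cdot 10^{-5}$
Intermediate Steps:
$W = \frac{1}{169} \approx 0.0059172$
$U{\left(t,M \right)} = 1$ ($U{\left(t,M \right)} = \frac{M + t}{M + t} = 1$)
$\frac{1}{-10133 + U{\left(- \frac{45}{-112} - \frac{71}{127},W \right)}} = \frac{1}{-10133 + 1} = \frac{1}{-10132} = - \frac{1}{10132}$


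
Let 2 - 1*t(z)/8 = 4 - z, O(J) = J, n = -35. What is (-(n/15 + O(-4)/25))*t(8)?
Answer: 2992/25 ≈ 119.68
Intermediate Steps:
t(z) = -16 + 8*z (t(z) = 16 - 8*(4 - z) = 16 + (-32 + 8*z) = -16 + 8*z)
(-(n/15 + O(-4)/25))*t(8) = (-(-35/15 - 4/25))*(-16 + 8*8) = (-(-35*1/15 - 4*1/25))*(-16 + 64) = -(-7/3 - 4/25)*48 = -1*(-187/75)*48 = (187/75)*48 = 2992/25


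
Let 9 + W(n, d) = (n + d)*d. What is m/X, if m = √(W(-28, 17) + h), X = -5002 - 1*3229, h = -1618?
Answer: -I*√1814/8231 ≈ -0.0051745*I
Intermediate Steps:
X = -8231 (X = -5002 - 3229 = -8231)
W(n, d) = -9 + d*(d + n) (W(n, d) = -9 + (n + d)*d = -9 + (d + n)*d = -9 + d*(d + n))
m = I*√1814 (m = √((-9 + 17² + 17*(-28)) - 1618) = √((-9 + 289 - 476) - 1618) = √(-196 - 1618) = √(-1814) = I*√1814 ≈ 42.591*I)
m/X = (I*√1814)/(-8231) = (I*√1814)*(-1/8231) = -I*√1814/8231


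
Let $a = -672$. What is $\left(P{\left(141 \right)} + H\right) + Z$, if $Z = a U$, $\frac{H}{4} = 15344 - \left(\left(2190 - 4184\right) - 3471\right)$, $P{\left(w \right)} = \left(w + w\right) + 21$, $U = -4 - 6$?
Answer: $90259$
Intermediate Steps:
$U = -10$ ($U = -4 - 6 = -10$)
$P{\left(w \right)} = 21 + 2 w$ ($P{\left(w \right)} = 2 w + 21 = 21 + 2 w$)
$H = 83236$ ($H = 4 \left(15344 - \left(\left(2190 - 4184\right) - 3471\right)\right) = 4 \left(15344 - \left(-1994 - 3471\right)\right) = 4 \left(15344 - -5465\right) = 4 \left(15344 + 5465\right) = 4 \cdot 20809 = 83236$)
$Z = 6720$ ($Z = \left(-672\right) \left(-10\right) = 6720$)
$\left(P{\left(141 \right)} + H\right) + Z = \left(\left(21 + 2 \cdot 141\right) + 83236\right) + 6720 = \left(\left(21 + 282\right) + 83236\right) + 6720 = \left(303 + 83236\right) + 6720 = 83539 + 6720 = 90259$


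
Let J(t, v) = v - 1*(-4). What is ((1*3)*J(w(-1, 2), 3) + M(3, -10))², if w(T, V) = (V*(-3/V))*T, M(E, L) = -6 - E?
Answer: 144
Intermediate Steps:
w(T, V) = -3*T
J(t, v) = 4 + v (J(t, v) = v + 4 = 4 + v)
((1*3)*J(w(-1, 2), 3) + M(3, -10))² = ((1*3)*(4 + 3) + (-6 - 1*3))² = (3*7 + (-6 - 3))² = (21 - 9)² = 12² = 144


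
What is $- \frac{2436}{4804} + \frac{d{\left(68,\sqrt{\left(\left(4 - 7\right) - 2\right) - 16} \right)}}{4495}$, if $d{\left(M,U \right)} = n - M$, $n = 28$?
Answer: $- \frac{557099}{1079699} \approx -0.51598$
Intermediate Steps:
$d{\left(M,U \right)} = 28 - M$
$- \frac{2436}{4804} + \frac{d{\left(68,\sqrt{\left(\left(4 - 7\right) - 2\right) - 16} \right)}}{4495} = - \frac{2436}{4804} + \frac{28 - 68}{4495} = \left(-2436\right) \frac{1}{4804} + \left(28 - 68\right) \frac{1}{4495} = - \frac{609}{1201} - \frac{8}{899} = - \frac{557099}{1079699}$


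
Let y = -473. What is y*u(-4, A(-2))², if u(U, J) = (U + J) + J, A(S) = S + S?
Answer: -68112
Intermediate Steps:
A(S) = 2*S
u(U, J) = U + 2*J (u(U, J) = (J + U) + J = U + 2*J)
y*u(-4, A(-2))² = -473*(-4 + 2*(2*(-2)))² = -473*(-4 + 2*(-4))² = -473*(-4 - 8)² = -473*(-12)² = -473*144 = -68112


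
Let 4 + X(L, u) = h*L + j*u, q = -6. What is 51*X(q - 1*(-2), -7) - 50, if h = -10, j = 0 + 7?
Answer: -713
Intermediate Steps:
j = 7
X(L, u) = -4 - 10*L + 7*u (X(L, u) = -4 + (-10*L + 7*u) = -4 - 10*L + 7*u)
51*X(q - 1*(-2), -7) - 50 = 51*(-4 - 10*(-6 - 1*(-2)) + 7*(-7)) - 50 = 51*(-4 - 10*(-6 + 2) - 49) - 50 = 51*(-4 - 10*(-4) - 49) - 50 = 51*(-4 + 40 - 49) - 50 = 51*(-13) - 50 = -663 - 50 = -713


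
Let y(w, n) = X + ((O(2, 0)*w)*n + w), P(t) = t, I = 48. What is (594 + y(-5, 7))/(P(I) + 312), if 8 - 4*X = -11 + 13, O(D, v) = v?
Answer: 1181/720 ≈ 1.6403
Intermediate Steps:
X = 3/2 (X = 2 - (-11 + 13)/4 = 2 - ¼*2 = 2 - ½ = 3/2 ≈ 1.5000)
y(w, n) = 3/2 + w (y(w, n) = 3/2 + ((0*w)*n + w) = 3/2 + (0*n + w) = 3/2 + (0 + w) = 3/2 + w)
(594 + y(-5, 7))/(P(I) + 312) = (594 + (3/2 - 5))/(48 + 312) = (594 - 7/2)/360 = (1181/2)*(1/360) = 1181/720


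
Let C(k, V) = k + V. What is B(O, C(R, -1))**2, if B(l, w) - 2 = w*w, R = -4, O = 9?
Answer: 729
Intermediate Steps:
C(k, V) = V + k
B(l, w) = 2 + w**2 (B(l, w) = 2 + w*w = 2 + w**2)
B(O, C(R, -1))**2 = (2 + (-1 - 4)**2)**2 = (2 + (-5)**2)**2 = (2 + 25)**2 = 27**2 = 729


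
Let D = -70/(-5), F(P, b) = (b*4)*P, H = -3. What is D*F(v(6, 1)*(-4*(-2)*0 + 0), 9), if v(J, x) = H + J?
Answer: 0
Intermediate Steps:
v(J, x) = -3 + J
F(P, b) = 4*P*b (F(P, b) = (4*b)*P = 4*P*b)
D = 14 (D = -70*(-1/5) = 14)
D*F(v(6, 1)*(-4*(-2)*0 + 0), 9) = 14*(4*((-3 + 6)*(-4*(-2)*0 + 0))*9) = 14*(4*(3*(8*0 + 0))*9) = 14*(4*(3*(0 + 0))*9) = 14*(4*(3*0)*9) = 14*(4*0*9) = 14*0 = 0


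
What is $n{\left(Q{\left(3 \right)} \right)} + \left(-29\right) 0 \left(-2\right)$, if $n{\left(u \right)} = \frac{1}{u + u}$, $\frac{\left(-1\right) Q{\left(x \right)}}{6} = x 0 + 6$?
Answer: $- \frac{1}{72} \approx -0.013889$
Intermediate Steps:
$Q{\left(x \right)} = -36$ ($Q{\left(x \right)} = - 6 \left(x 0 + 6\right) = - 6 \left(0 + 6\right) = \left(-6\right) 6 = -36$)
$n{\left(u \right)} = \frac{1}{2 u}$
$n{\left(Q{\left(3 \right)} \right)} + \left(-29\right) 0 \left(-2\right) = \frac{1}{2 \left(-36\right)} + \left(-29\right) 0 \left(-2\right) = \frac{1}{2} \left(- \frac{1}{36}\right) + 0 \left(-2\right) = - \frac{1}{72} + 0 = - \frac{1}{72}$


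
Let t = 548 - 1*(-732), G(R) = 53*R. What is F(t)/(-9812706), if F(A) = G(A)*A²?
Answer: -55574528000/4906353 ≈ -11327.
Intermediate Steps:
t = 1280 (t = 548 + 732 = 1280)
F(A) = 53*A³ (F(A) = (53*A)*A² = 53*A³)
F(t)/(-9812706) = (53*1280³)/(-9812706) = (53*2097152000)*(-1/9812706) = 111149056000*(-1/9812706) = -55574528000/4906353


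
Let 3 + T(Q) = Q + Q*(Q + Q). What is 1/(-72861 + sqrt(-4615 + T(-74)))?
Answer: -72861/5308719061 - 2*sqrt(1565)/5308719061 ≈ -1.3740e-5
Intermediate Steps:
T(Q) = -3 + Q + 2*Q**2 (T(Q) = -3 + (Q + Q*(Q + Q)) = -3 + (Q + Q*(2*Q)) = -3 + (Q + 2*Q**2) = -3 + Q + 2*Q**2)
1/(-72861 + sqrt(-4615 + T(-74))) = 1/(-72861 + sqrt(-4615 + (-3 - 74 + 2*(-74)**2))) = 1/(-72861 + sqrt(-4615 + (-3 - 74 + 2*5476))) = 1/(-72861 + sqrt(-4615 + (-3 - 74 + 10952))) = 1/(-72861 + sqrt(-4615 + 10875)) = 1/(-72861 + sqrt(6260)) = 1/(-72861 + 2*sqrt(1565))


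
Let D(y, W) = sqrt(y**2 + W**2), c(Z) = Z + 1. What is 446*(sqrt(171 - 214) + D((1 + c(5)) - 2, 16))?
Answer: 446*sqrt(281) + 446*I*sqrt(43) ≈ 7476.3 + 2924.6*I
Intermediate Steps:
c(Z) = 1 + Z
D(y, W) = sqrt(W**2 + y**2)
446*(sqrt(171 - 214) + D((1 + c(5)) - 2, 16)) = 446*(sqrt(171 - 214) + sqrt(16**2 + ((1 + (1 + 5)) - 2)**2)) = 446*(sqrt(-43) + sqrt(256 + ((1 + 6) - 2)**2)) = 446*(I*sqrt(43) + sqrt(256 + (7 - 2)**2)) = 446*(I*sqrt(43) + sqrt(256 + 5**2)) = 446*(I*sqrt(43) + sqrt(256 + 25)) = 446*(I*sqrt(43) + sqrt(281)) = 446*(sqrt(281) + I*sqrt(43)) = 446*sqrt(281) + 446*I*sqrt(43)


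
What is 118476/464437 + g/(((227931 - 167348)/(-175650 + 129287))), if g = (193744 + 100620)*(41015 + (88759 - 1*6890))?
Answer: -778894032483618225148/28136986771 ≈ -2.7682e+10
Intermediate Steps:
g = 36172625776 (g = 294364*(41015 + (88759 - 6890)) = 294364*(41015 + 81869) = 294364*122884 = 36172625776)
118476/464437 + g/(((227931 - 167348)/(-175650 + 129287))) = 118476/464437 + 36172625776/(((227931 - 167348)/(-175650 + 129287))) = 118476*(1/464437) + 36172625776/((60583/(-46363))) = 118476/464437 + 36172625776/((60583*(-1/46363))) = 118476/464437 + 36172625776/(-60583/46363) = 118476/464437 + 36172625776*(-46363/60583) = 118476/464437 - 1677071448852688/60583 = -778894032483618225148/28136986771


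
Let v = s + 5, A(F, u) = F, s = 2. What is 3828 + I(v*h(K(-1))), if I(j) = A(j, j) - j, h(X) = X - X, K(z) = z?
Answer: 3828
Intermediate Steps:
h(X) = 0
v = 7 (v = 2 + 5 = 7)
I(j) = 0 (I(j) = j - j = 0)
3828 + I(v*h(K(-1))) = 3828 + 0 = 3828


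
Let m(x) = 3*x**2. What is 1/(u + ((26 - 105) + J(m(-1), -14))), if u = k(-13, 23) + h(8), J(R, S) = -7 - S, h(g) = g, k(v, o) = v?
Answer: -1/77 ≈ -0.012987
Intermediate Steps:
u = -5 (u = -13 + 8 = -5)
1/(u + ((26 - 105) + J(m(-1), -14))) = 1/(-5 + ((26 - 105) + (-7 - 1*(-14)))) = 1/(-5 + (-79 + (-7 + 14))) = 1/(-5 + (-79 + 7)) = 1/(-5 - 72) = 1/(-77) = -1/77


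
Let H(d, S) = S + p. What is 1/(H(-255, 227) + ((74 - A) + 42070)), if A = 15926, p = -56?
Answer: 1/26389 ≈ 3.7895e-5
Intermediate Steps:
H(d, S) = -56 + S (H(d, S) = S - 56 = -56 + S)
1/(H(-255, 227) + ((74 - A) + 42070)) = 1/((-56 + 227) + ((74 - 1*15926) + 42070)) = 1/(171 + ((74 - 15926) + 42070)) = 1/(171 + (-15852 + 42070)) = 1/(171 + 26218) = 1/26389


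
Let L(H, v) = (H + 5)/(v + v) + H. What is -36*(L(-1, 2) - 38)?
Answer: 1368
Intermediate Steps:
L(H, v) = H + (5 + H)/(2*v) (L(H, v) = (5 + H)/((2*v)) + H = (5 + H)*(1/(2*v)) + H = (5 + H)/(2*v) + H = H + (5 + H)/(2*v))
-36*(L(-1, 2) - 38) = -36*((1/2)*(5 - 1 + 2*(-1)*2)/2 - 38) = -36*((1/2)*(1/2)*(5 - 1 - 4) - 38) = -36*((1/2)*(1/2)*0 - 38) = -36*(0 - 38) = -36*(-38) = 1368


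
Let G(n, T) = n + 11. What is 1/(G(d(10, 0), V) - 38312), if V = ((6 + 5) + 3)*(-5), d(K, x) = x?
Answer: -1/38301 ≈ -2.6109e-5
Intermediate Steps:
V = -70 (V = (11 + 3)*(-5) = 14*(-5) = -70)
G(n, T) = 11 + n
1/(G(d(10, 0), V) - 38312) = 1/((11 + 0) - 38312) = 1/(11 - 38312) = 1/(-38301) = -1/38301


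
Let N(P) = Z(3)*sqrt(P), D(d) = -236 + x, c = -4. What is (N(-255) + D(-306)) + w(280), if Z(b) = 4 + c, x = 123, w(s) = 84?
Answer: -29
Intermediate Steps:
Z(b) = 0 (Z(b) = 4 - 4 = 0)
D(d) = -113 (D(d) = -236 + 123 = -113)
N(P) = 0 (N(P) = 0*sqrt(P) = 0)
(N(-255) + D(-306)) + w(280) = (0 - 113) + 84 = -113 + 84 = -29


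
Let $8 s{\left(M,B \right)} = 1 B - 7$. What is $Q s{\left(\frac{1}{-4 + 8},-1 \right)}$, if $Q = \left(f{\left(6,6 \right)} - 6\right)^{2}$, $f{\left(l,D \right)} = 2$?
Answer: $-16$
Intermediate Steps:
$s{\left(M,B \right)} = - \frac{7}{8} + \frac{B}{8}$ ($s{\left(M,B \right)} = \frac{1 B - 7}{8} = \frac{B - 7}{8} = \frac{-7 + B}{8} = - \frac{7}{8} + \frac{B}{8}$)
$Q = 16$ ($Q = \left(2 - 6\right)^{2} = \left(-4\right)^{2} = 16$)
$Q s{\left(\frac{1}{-4 + 8},-1 \right)} = 16 \left(- \frac{7}{8} + \frac{1}{8} \left(-1\right)\right) = 16 \left(- \frac{7}{8} - \frac{1}{8}\right) = 16 \left(-1\right) = -16$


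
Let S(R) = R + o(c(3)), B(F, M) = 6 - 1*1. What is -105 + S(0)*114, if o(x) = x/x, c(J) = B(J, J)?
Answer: 9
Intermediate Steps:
B(F, M) = 5 (B(F, M) = 6 - 1 = 5)
c(J) = 5
o(x) = 1
S(R) = 1 + R (S(R) = R + 1 = 1 + R)
-105 + S(0)*114 = -105 + (1 + 0)*114 = -105 + 1*114 = -105 + 114 = 9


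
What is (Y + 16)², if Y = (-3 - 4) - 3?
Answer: 36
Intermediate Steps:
Y = -10 (Y = -7 - 3 = -10)
(Y + 16)² = (-10 + 16)² = 6² = 36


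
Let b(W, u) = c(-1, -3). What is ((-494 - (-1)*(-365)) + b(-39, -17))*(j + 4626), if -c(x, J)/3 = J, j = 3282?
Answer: -6721800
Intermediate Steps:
c(x, J) = -3*J
b(W, u) = 9 (b(W, u) = -3*(-3) = 9)
((-494 - (-1)*(-365)) + b(-39, -17))*(j + 4626) = ((-494 - (-1)*(-365)) + 9)*(3282 + 4626) = ((-494 - 1*365) + 9)*7908 = ((-494 - 365) + 9)*7908 = (-859 + 9)*7908 = -850*7908 = -6721800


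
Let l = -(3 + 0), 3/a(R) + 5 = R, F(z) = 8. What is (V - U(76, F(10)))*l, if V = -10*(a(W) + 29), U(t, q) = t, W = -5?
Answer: 1089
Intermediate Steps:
a(R) = 3/(-5 + R)
V = -287 (V = -10*(3/(-5 - 5) + 29) = -10*(3/(-10) + 29) = -10*(3*(-⅒) + 29) = -10*(-3/10 + 29) = -10*287/10 = -287)
l = -3 (l = -1*3 = -3)
(V - U(76, F(10)))*l = (-287 - 1*76)*(-3) = (-287 - 76)*(-3) = -363*(-3) = 1089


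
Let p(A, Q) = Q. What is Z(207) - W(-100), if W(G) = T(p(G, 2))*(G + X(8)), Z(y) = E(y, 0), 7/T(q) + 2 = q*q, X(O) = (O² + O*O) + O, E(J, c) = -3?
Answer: -129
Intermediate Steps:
X(O) = O + 2*O² (X(O) = (O² + O²) + O = 2*O² + O = O + 2*O²)
T(q) = 7/(-2 + q²) (T(q) = 7/(-2 + q*q) = 7/(-2 + q²))
Z(y) = -3
W(G) = 476 + 7*G/2 (W(G) = (7/(-2 + 2²))*(G + 8*(1 + 2*8)) = (7/(-2 + 4))*(G + 8*(1 + 16)) = (7/2)*(G + 8*17) = (7*(½))*(G + 136) = 7*(136 + G)/2 = 476 + 7*G/2)
Z(207) - W(-100) = -3 - (476 + (7/2)*(-100)) = -3 - (476 - 350) = -3 - 1*126 = -3 - 126 = -129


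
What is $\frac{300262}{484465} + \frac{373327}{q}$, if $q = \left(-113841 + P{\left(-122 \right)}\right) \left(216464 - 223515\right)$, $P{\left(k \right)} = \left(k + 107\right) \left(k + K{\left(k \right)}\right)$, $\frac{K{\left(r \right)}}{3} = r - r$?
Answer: $\frac{237324657030037}{382625399669865} \approx 0.62025$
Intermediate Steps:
$K{\left(r \right)} = 0$ ($K{\left(r \right)} = 3 \left(r - r\right) = 3 \cdot 0 = 0$)
$P{\left(k \right)} = k \left(107 + k\right)$ ($P{\left(k \right)} = \left(k + 107\right) \left(k + 0\right) = \left(107 + k\right) k = k \left(107 + k\right)$)
$q = 789789561$ ($q = \left(-113841 - 122 \left(107 - 122\right)\right) \left(216464 - 223515\right) = \left(-113841 - -1830\right) \left(-7051\right) = \left(-113841 + 1830\right) \left(-7051\right) = \left(-112011\right) \left(-7051\right) = 789789561$)
$\frac{300262}{484465} + \frac{373327}{q} = \frac{300262}{484465} + \frac{373327}{789789561} = \frac{237324657030037}{382625399669865}$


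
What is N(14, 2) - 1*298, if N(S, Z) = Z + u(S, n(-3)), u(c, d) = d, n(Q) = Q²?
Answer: -287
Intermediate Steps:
N(S, Z) = 9 + Z (N(S, Z) = Z + (-3)² = Z + 9 = 9 + Z)
N(14, 2) - 1*298 = (9 + 2) - 1*298 = 11 - 298 = -287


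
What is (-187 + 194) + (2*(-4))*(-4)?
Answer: 39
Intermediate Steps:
(-187 + 194) + (2*(-4))*(-4) = 7 - 8*(-4) = 7 + 32 = 39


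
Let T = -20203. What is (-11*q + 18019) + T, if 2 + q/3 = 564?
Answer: -20730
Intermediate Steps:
q = 1686 (q = -6 + 3*564 = -6 + 1692 = 1686)
(-11*q + 18019) + T = (-11*1686 + 18019) - 20203 = (-18546 + 18019) - 20203 = -527 - 20203 = -20730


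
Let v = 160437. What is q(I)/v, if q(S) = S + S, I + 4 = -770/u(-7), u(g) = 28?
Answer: -21/53479 ≈ -0.00039268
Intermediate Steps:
I = -63/2 (I = -4 - 770/28 = -4 - 770*1/28 = -4 - 55/2 = -63/2 ≈ -31.500)
q(S) = 2*S
q(I)/v = (2*(-63/2))/160437 = -63*1/160437 = -21/53479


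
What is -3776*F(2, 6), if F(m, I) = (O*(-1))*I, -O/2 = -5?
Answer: 226560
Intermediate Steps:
O = 10 (O = -2*(-5) = 10)
F(m, I) = -10*I (F(m, I) = (10*(-1))*I = -10*I)
-3776*F(2, 6) = -(-37760)*6 = -3776*(-60) = 226560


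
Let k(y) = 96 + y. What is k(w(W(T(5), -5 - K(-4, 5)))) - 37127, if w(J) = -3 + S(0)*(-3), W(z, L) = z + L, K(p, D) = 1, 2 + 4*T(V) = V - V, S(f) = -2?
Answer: -37028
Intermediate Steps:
T(V) = -½ (T(V) = -½ + (V - V)/4 = -½ + (¼)*0 = -½ + 0 = -½)
W(z, L) = L + z
w(J) = 3 (w(J) = -3 - 2*(-3) = -3 + 6 = 3)
k(w(W(T(5), -5 - K(-4, 5)))) - 37127 = (96 + 3) - 37127 = 99 - 37127 = -37028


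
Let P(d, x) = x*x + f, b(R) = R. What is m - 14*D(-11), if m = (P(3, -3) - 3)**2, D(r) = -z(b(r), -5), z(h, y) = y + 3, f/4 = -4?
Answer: 72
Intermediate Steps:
f = -16 (f = 4*(-4) = -16)
z(h, y) = 3 + y
D(r) = 2 (D(r) = -(3 - 5) = -1*(-2) = 2)
P(d, x) = -16 + x**2 (P(d, x) = x*x - 16 = x**2 - 16 = -16 + x**2)
m = 100 (m = ((-16 + (-3)**2) - 3)**2 = ((-16 + 9) - 3)**2 = (-7 - 3)**2 = (-10)**2 = 100)
m - 14*D(-11) = 100 - 14*2 = 100 - 28 = 72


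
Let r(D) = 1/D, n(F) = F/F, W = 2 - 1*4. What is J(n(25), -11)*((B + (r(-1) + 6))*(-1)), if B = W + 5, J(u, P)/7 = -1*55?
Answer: 3080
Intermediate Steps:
W = -2 (W = 2 - 4 = -2)
n(F) = 1
J(u, P) = -385 (J(u, P) = 7*(-1*55) = 7*(-55) = -385)
B = 3 (B = -2 + 5 = 3)
J(n(25), -11)*((B + (r(-1) + 6))*(-1)) = -385*(3 + (1/(-1) + 6))*(-1) = -385*(3 + (-1 + 6))*(-1) = -385*(3 + 5)*(-1) = -3080*(-1) = -385*(-8) = 3080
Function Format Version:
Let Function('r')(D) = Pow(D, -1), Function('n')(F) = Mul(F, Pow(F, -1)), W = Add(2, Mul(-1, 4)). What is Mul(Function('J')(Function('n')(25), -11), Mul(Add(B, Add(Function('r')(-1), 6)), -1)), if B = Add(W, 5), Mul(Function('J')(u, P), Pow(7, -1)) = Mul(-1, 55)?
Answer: 3080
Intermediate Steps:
W = -2 (W = Add(2, -4) = -2)
Function('n')(F) = 1
Function('J')(u, P) = -385 (Function('J')(u, P) = Mul(7, Mul(-1, 55)) = Mul(7, -55) = -385)
B = 3 (B = Add(-2, 5) = 3)
Mul(Function('J')(Function('n')(25), -11), Mul(Add(B, Add(Function('r')(-1), 6)), -1)) = Mul(-385, Mul(Add(3, Add(Pow(-1, -1), 6)), -1)) = Mul(-385, Mul(Add(3, Add(-1, 6)), -1)) = Mul(-385, Mul(Add(3, 5), -1)) = Mul(-385, Mul(8, -1)) = Mul(-385, -8) = 3080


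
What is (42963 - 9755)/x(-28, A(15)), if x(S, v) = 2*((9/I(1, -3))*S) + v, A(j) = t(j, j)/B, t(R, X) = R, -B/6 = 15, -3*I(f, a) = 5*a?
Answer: -996240/3029 ≈ -328.90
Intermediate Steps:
I(f, a) = -5*a/3
B = -90 (B = -6*15 = -90)
A(j) = -j/90 (A(j) = j/(-90) = j*(-1/90) = -j/90)
x(S, v) = v + 18*S/5 (x(S, v) = 2*((9/((-5/3*(-3))))*S) + v = 2*((9/5)*S) + v = 2*((9*(1/5))*S) + v = 2*(9*S/5) + v = 18*S/5 + v = v + 18*S/5)
(42963 - 9755)/x(-28, A(15)) = (42963 - 9755)/(-1/90*15 + (18/5)*(-28)) = 33208/(-1/6 - 504/5) = 33208/(-3029/30) = 33208*(-30/3029) = -996240/3029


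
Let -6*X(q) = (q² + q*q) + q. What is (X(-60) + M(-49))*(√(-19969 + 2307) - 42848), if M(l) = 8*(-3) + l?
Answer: 54117024 - 1263*I*√17662 ≈ 5.4117e+7 - 1.6785e+5*I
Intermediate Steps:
M(l) = -24 + l
X(q) = -q²/3 - q/6 (X(q) = -((q² + q*q) + q)/6 = -((q² + q²) + q)/6 = -(2*q² + q)/6 = -(q + 2*q²)/6 = -q²/3 - q/6)
(X(-60) + M(-49))*(√(-19969 + 2307) - 42848) = (-⅙*(-60)*(1 + 2*(-60)) + (-24 - 49))*(√(-19969 + 2307) - 42848) = (-⅙*(-60)*(1 - 120) - 73)*(√(-17662) - 42848) = (-⅙*(-60)*(-119) - 73)*(I*√17662 - 42848) = (-1190 - 73)*(-42848 + I*√17662) = -1263*(-42848 + I*√17662) = 54117024 - 1263*I*√17662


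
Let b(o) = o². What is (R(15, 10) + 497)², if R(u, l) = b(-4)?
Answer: 263169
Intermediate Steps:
R(u, l) = 16 (R(u, l) = (-4)² = 16)
(R(15, 10) + 497)² = (16 + 497)² = 513² = 263169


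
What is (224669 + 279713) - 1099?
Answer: 503283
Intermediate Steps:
(224669 + 279713) - 1099 = 504382 - 1099 = 503283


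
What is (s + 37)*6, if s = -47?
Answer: -60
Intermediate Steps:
(s + 37)*6 = (-47 + 37)*6 = -10*6 = -60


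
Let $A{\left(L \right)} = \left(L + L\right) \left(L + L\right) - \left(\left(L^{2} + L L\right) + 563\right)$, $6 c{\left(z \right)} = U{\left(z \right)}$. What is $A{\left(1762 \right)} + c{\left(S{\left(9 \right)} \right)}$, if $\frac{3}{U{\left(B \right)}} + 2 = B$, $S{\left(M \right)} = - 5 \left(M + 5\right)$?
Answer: $\frac{894056399}{144} \approx 6.2087 \cdot 10^{6}$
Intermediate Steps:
$S{\left(M \right)} = -25 - 5 M$ ($S{\left(M \right)} = - 5 \left(5 + M\right) = -25 - 5 M$)
$U{\left(B \right)} = \frac{3}{-2 + B}$
$c{\left(z \right)} = \frac{1}{2 \left(-2 + z\right)}$ ($c{\left(z \right)} = \frac{3 \frac{1}{-2 + z}}{6} = \frac{1}{2 \left(-2 + z\right)}$)
$A{\left(L \right)} = -563 + 2 L^{2}$ ($A{\left(L \right)} = 2 L 2 L - \left(\left(L^{2} + L^{2}\right) + 563\right) = 4 L^{2} - \left(2 L^{2} + 563\right) = 4 L^{2} - \left(563 + 2 L^{2}\right) = -563 + 2 L^{2}$)
$A{\left(1762 \right)} + c{\left(S{\left(9 \right)} \right)} = \left(-563 + 2 \cdot 1762^{2}\right) + \frac{1}{2 \left(-2 - 70\right)} = \left(-563 + 2 \cdot 3104644\right) + \frac{1}{2 \left(-2 - 70\right)} = \left(-563 + 6209288\right) + \frac{1}{2 \left(-2 - 70\right)} = 6208725 + \frac{1}{2 \left(-72\right)} = 6208725 + \frac{1}{2} \left(- \frac{1}{72}\right) = 6208725 - \frac{1}{144} = \frac{894056399}{144}$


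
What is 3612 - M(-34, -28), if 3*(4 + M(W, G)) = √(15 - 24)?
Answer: 3616 - I ≈ 3616.0 - 1.0*I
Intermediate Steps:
M(W, G) = -4 + I (M(W, G) = -4 + √(15 - 24)/3 = -4 + √(-9)/3 = -4 + (3*I)/3 = -4 + I)
3612 - M(-34, -28) = 3612 - (-4 + I) = 3612 + (4 - I) = 3616 - I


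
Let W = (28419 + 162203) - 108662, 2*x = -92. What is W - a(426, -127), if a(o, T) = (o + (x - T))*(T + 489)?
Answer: -101574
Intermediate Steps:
x = -46 (x = (½)*(-92) = -46)
W = 81960 (W = 190622 - 108662 = 81960)
a(o, T) = (489 + T)*(-46 + o - T) (a(o, T) = (o + (-46 - T))*(T + 489) = (-46 + o - T)*(489 + T) = (489 + T)*(-46 + o - T))
W - a(426, -127) = 81960 - (-22494 - 1*(-127)² - 535*(-127) + 489*426 - 127*426) = 81960 - (-22494 - 1*16129 + 67945 + 208314 - 54102) = 81960 - (-22494 - 16129 + 67945 + 208314 - 54102) = 81960 - 1*183534 = 81960 - 183534 = -101574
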